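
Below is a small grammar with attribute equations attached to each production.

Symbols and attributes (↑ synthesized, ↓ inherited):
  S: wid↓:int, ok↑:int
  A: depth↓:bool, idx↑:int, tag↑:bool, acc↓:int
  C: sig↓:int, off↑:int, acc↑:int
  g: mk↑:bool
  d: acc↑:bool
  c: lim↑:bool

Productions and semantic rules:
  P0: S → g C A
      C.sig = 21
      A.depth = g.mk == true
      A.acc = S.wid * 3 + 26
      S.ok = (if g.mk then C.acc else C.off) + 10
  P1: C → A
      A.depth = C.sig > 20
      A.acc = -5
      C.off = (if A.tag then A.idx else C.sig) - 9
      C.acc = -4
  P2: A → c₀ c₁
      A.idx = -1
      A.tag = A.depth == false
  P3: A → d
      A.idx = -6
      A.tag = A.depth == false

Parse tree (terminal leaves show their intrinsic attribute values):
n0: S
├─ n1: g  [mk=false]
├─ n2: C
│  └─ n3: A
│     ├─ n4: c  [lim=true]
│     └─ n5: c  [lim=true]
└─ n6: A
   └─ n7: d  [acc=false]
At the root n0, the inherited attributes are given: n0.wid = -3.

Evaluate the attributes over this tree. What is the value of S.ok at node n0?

22

1. n0.wid = -3  [given at root]
2. n1.mk = false  [terminal]
3. n2.sig = 21  [21]
4. n3.depth = true  [C.sig > 20]
5. n3.acc = -5  [-5]
6. n4.lim = true  [terminal]
7. n5.lim = true  [terminal]
8. n3.idx = -1  [-1]
9. n3.tag = false  [A.depth == false]
10. n2.off = 12  [(if A.tag then A.idx else C.sig) - 9]
11. n2.acc = -4  [-4]
12. n6.depth = false  [g.mk == true]
13. n6.acc = 17  [S.wid * 3 + 26]
14. n7.acc = false  [terminal]
15. n6.idx = -6  [-6]
16. n6.tag = true  [A.depth == false]
17. n0.ok = 22  [(if g.mk then C.acc else C.off) + 10]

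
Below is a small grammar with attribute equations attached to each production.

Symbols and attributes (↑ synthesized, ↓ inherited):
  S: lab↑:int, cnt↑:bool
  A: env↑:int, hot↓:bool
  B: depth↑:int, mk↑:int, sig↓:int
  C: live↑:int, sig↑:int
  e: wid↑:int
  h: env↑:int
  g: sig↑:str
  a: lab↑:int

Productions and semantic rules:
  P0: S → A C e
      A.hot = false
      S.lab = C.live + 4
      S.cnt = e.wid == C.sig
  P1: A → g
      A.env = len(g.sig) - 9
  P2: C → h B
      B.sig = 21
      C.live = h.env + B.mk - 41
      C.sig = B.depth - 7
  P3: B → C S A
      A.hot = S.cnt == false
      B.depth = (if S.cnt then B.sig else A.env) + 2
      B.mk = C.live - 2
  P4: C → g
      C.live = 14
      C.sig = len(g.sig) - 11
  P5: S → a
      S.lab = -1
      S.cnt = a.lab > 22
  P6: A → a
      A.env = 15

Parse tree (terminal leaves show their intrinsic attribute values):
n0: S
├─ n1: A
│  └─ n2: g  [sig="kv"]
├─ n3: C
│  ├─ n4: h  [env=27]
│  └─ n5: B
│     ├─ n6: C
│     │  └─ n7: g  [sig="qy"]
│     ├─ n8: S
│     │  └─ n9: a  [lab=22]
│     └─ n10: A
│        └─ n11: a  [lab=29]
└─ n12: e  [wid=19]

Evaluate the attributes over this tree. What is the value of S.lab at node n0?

1. n1.hot = false  [false]
2. n2.sig = "kv"  [terminal]
3. n1.env = -7  [len(g.sig) - 9]
4. n4.env = 27  [terminal]
5. n5.sig = 21  [21]
6. n7.sig = "qy"  [terminal]
7. n6.live = 14  [14]
8. n6.sig = -9  [len(g.sig) - 11]
9. n9.lab = 22  [terminal]
10. n8.lab = -1  [-1]
11. n8.cnt = false  [a.lab > 22]
12. n10.hot = true  [S.cnt == false]
13. n11.lab = 29  [terminal]
14. n10.env = 15  [15]
15. n5.depth = 17  [(if S.cnt then B.sig else A.env) + 2]
16. n5.mk = 12  [C.live - 2]
17. n3.live = -2  [h.env + B.mk - 41]
18. n3.sig = 10  [B.depth - 7]
19. n12.wid = 19  [terminal]
20. n0.lab = 2  [C.live + 4]
21. n0.cnt = false  [e.wid == C.sig]

2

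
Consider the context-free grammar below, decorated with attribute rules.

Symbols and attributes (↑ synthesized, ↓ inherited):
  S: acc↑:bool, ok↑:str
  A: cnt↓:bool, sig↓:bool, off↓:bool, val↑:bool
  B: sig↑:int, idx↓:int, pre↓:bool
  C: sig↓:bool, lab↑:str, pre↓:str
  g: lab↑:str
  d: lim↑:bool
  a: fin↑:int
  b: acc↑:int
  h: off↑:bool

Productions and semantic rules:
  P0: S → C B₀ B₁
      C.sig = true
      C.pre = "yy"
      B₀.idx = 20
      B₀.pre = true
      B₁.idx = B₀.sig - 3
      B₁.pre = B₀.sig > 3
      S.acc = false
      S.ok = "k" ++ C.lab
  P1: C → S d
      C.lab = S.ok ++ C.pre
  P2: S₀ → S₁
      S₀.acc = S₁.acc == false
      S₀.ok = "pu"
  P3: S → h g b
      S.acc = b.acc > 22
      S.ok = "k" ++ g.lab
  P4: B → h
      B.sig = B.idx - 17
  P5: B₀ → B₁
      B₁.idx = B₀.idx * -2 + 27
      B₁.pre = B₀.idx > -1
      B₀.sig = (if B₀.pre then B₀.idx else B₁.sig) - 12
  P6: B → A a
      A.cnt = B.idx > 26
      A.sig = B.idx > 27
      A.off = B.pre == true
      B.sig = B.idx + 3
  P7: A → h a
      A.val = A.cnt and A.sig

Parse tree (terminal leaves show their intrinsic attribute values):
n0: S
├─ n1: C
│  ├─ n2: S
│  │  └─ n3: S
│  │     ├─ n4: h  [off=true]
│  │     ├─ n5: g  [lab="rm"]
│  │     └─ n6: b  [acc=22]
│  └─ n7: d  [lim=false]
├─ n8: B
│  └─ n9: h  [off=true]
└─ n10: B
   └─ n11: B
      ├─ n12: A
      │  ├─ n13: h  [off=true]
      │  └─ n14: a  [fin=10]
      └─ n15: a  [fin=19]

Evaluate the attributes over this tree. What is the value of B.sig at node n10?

18

1. n1.sig = true  [true]
2. n1.pre = "yy"  ["yy"]
3. n4.off = true  [terminal]
4. n5.lab = "rm"  [terminal]
5. n6.acc = 22  [terminal]
6. n3.acc = false  [b.acc > 22]
7. n3.ok = "krm"  ["k" ++ g.lab]
8. n2.acc = true  [S₁.acc == false]
9. n2.ok = "pu"  ["pu"]
10. n7.lim = false  [terminal]
11. n1.lab = "puyy"  [S.ok ++ C.pre]
12. n8.idx = 20  [20]
13. n8.pre = true  [true]
14. n9.off = true  [terminal]
15. n8.sig = 3  [B.idx - 17]
16. n10.idx = 0  [B₀.sig - 3]
17. n10.pre = false  [B₀.sig > 3]
18. n11.idx = 27  [B₀.idx * -2 + 27]
19. n11.pre = true  [B₀.idx > -1]
20. n12.cnt = true  [B.idx > 26]
21. n12.sig = false  [B.idx > 27]
22. n12.off = true  [B.pre == true]
23. n13.off = true  [terminal]
24. n14.fin = 10  [terminal]
25. n12.val = false  [A.cnt and A.sig]
26. n15.fin = 19  [terminal]
27. n11.sig = 30  [B.idx + 3]
28. n10.sig = 18  [(if B₀.pre then B₀.idx else B₁.sig) - 12]
29. n0.acc = false  [false]
30. n0.ok = "kpuyy"  ["k" ++ C.lab]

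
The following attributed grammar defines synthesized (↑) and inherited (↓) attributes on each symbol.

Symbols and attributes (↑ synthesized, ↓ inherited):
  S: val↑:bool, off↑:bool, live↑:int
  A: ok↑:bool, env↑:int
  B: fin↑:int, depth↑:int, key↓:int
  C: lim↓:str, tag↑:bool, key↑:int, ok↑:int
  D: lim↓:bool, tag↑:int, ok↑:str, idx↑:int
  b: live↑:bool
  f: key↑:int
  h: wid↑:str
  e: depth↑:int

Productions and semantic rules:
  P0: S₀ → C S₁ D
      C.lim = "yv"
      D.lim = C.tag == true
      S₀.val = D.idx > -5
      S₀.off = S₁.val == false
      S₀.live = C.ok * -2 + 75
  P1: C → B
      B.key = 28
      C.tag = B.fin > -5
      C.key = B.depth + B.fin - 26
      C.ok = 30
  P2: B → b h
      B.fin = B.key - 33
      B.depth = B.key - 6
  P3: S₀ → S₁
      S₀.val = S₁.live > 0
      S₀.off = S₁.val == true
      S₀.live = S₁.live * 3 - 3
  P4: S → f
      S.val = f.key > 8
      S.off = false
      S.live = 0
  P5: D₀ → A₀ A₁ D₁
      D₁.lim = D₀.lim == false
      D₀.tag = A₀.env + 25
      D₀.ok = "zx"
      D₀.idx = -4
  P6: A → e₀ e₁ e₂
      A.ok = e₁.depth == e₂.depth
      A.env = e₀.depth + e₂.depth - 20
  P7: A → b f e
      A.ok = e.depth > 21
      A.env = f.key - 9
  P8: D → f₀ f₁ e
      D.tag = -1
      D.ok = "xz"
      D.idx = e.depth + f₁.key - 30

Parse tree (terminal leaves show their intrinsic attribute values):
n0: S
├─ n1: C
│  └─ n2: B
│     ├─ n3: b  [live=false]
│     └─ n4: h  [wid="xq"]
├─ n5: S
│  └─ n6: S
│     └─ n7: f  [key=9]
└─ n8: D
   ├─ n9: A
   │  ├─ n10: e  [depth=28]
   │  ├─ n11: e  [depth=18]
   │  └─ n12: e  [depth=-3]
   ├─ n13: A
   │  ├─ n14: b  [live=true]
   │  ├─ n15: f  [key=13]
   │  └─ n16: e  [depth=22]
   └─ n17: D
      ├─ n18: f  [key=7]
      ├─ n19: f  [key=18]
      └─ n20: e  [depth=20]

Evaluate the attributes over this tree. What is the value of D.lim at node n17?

1. n1.lim = "yv"  ["yv"]
2. n2.key = 28  [28]
3. n3.live = false  [terminal]
4. n4.wid = "xq"  [terminal]
5. n2.fin = -5  [B.key - 33]
6. n2.depth = 22  [B.key - 6]
7. n1.tag = false  [B.fin > -5]
8. n1.key = -9  [B.depth + B.fin - 26]
9. n1.ok = 30  [30]
10. n7.key = 9  [terminal]
11. n6.val = true  [f.key > 8]
12. n6.off = false  [false]
13. n6.live = 0  [0]
14. n5.val = false  [S₁.live > 0]
15. n5.off = true  [S₁.val == true]
16. n5.live = -3  [S₁.live * 3 - 3]
17. n8.lim = false  [C.tag == true]
18. n10.depth = 28  [terminal]
19. n11.depth = 18  [terminal]
20. n12.depth = -3  [terminal]
21. n9.ok = false  [e₁.depth == e₂.depth]
22. n9.env = 5  [e₀.depth + e₂.depth - 20]
23. n14.live = true  [terminal]
24. n15.key = 13  [terminal]
25. n16.depth = 22  [terminal]
26. n13.ok = true  [e.depth > 21]
27. n13.env = 4  [f.key - 9]
28. n17.lim = true  [D₀.lim == false]
29. n18.key = 7  [terminal]
30. n19.key = 18  [terminal]
31. n20.depth = 20  [terminal]
32. n17.tag = -1  [-1]
33. n17.ok = "xz"  ["xz"]
34. n17.idx = 8  [e.depth + f₁.key - 30]
35. n8.tag = 30  [A₀.env + 25]
36. n8.ok = "zx"  ["zx"]
37. n8.idx = -4  [-4]
38. n0.val = true  [D.idx > -5]
39. n0.off = true  [S₁.val == false]
40. n0.live = 15  [C.ok * -2 + 75]

true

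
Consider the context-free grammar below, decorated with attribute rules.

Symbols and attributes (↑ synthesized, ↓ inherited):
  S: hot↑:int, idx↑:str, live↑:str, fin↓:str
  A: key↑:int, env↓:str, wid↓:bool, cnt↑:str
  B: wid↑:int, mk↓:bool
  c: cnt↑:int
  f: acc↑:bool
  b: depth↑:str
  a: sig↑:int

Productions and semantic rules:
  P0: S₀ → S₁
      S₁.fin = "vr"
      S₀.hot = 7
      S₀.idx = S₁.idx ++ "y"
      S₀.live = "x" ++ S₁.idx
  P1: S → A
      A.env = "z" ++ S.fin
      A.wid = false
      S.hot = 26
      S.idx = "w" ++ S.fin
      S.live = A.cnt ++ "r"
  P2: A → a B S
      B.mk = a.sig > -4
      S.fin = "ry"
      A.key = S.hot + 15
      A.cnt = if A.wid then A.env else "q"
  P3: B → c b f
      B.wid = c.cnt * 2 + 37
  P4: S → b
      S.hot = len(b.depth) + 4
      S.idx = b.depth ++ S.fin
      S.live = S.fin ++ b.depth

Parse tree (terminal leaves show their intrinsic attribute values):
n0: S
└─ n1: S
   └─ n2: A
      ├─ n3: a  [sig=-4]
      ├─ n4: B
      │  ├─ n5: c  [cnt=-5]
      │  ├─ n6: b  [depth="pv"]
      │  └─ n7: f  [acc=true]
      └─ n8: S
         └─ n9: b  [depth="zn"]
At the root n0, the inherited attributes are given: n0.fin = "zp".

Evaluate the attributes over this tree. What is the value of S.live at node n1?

1. n0.fin = "zp"  [given at root]
2. n1.fin = "vr"  ["vr"]
3. n2.env = "zvr"  ["z" ++ S.fin]
4. n2.wid = false  [false]
5. n3.sig = -4  [terminal]
6. n4.mk = false  [a.sig > -4]
7. n5.cnt = -5  [terminal]
8. n6.depth = "pv"  [terminal]
9. n7.acc = true  [terminal]
10. n4.wid = 27  [c.cnt * 2 + 37]
11. n8.fin = "ry"  ["ry"]
12. n9.depth = "zn"  [terminal]
13. n8.hot = 6  [len(b.depth) + 4]
14. n8.idx = "znry"  [b.depth ++ S.fin]
15. n8.live = "ryzn"  [S.fin ++ b.depth]
16. n2.key = 21  [S.hot + 15]
17. n2.cnt = "q"  [if A.wid then A.env else "q"]
18. n1.hot = 26  [26]
19. n1.idx = "wvr"  ["w" ++ S.fin]
20. n1.live = "qr"  [A.cnt ++ "r"]
21. n0.hot = 7  [7]
22. n0.idx = "wvry"  [S₁.idx ++ "y"]
23. n0.live = "xwvr"  ["x" ++ S₁.idx]

"qr"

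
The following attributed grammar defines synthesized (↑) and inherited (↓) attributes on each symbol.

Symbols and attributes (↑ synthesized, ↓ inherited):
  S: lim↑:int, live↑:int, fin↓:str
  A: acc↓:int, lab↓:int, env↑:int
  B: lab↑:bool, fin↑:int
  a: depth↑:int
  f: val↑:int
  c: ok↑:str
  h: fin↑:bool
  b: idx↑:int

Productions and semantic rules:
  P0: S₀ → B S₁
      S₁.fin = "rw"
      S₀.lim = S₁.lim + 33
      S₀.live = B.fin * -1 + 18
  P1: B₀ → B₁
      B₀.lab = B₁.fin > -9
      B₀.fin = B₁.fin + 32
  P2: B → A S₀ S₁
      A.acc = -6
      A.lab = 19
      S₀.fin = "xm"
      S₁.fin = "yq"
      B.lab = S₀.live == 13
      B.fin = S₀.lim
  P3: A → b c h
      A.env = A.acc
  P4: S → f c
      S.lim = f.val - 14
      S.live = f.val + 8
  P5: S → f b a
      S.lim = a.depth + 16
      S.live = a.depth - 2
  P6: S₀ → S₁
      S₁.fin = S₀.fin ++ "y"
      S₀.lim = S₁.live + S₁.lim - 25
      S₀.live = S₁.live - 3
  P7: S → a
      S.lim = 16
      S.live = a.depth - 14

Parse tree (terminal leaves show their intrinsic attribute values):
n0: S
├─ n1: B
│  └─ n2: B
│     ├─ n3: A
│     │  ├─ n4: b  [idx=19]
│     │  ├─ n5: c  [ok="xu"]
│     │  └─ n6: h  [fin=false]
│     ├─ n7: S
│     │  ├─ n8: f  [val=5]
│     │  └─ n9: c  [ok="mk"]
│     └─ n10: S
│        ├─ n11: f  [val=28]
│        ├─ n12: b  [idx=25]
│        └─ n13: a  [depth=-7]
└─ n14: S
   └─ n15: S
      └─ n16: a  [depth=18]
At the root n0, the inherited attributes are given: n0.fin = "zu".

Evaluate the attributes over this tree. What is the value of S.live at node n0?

-5

1. n0.fin = "zu"  [given at root]
2. n3.acc = -6  [-6]
3. n3.lab = 19  [19]
4. n4.idx = 19  [terminal]
5. n5.ok = "xu"  [terminal]
6. n6.fin = false  [terminal]
7. n3.env = -6  [A.acc]
8. n7.fin = "xm"  ["xm"]
9. n8.val = 5  [terminal]
10. n9.ok = "mk"  [terminal]
11. n7.lim = -9  [f.val - 14]
12. n7.live = 13  [f.val + 8]
13. n10.fin = "yq"  ["yq"]
14. n11.val = 28  [terminal]
15. n12.idx = 25  [terminal]
16. n13.depth = -7  [terminal]
17. n10.lim = 9  [a.depth + 16]
18. n10.live = -9  [a.depth - 2]
19. n2.lab = true  [S₀.live == 13]
20. n2.fin = -9  [S₀.lim]
21. n1.lab = false  [B₁.fin > -9]
22. n1.fin = 23  [B₁.fin + 32]
23. n14.fin = "rw"  ["rw"]
24. n15.fin = "rwy"  [S₀.fin ++ "y"]
25. n16.depth = 18  [terminal]
26. n15.lim = 16  [16]
27. n15.live = 4  [a.depth - 14]
28. n14.lim = -5  [S₁.live + S₁.lim - 25]
29. n14.live = 1  [S₁.live - 3]
30. n0.lim = 28  [S₁.lim + 33]
31. n0.live = -5  [B.fin * -1 + 18]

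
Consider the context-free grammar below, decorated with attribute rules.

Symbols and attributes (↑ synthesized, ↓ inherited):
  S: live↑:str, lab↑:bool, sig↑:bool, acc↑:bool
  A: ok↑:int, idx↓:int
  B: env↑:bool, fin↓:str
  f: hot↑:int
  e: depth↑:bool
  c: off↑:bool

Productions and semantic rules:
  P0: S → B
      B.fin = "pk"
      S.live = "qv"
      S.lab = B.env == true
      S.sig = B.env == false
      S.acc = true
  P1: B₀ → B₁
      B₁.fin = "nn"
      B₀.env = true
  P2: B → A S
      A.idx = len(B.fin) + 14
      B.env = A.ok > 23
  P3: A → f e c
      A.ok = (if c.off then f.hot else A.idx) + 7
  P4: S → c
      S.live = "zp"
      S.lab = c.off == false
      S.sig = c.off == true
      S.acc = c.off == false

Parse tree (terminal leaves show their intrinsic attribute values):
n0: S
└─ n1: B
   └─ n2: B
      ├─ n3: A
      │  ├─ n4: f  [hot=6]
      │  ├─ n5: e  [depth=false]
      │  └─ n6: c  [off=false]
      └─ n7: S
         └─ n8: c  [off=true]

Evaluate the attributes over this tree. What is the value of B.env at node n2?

1. n1.fin = "pk"  ["pk"]
2. n2.fin = "nn"  ["nn"]
3. n3.idx = 16  [len(B.fin) + 14]
4. n4.hot = 6  [terminal]
5. n5.depth = false  [terminal]
6. n6.off = false  [terminal]
7. n3.ok = 23  [(if c.off then f.hot else A.idx) + 7]
8. n8.off = true  [terminal]
9. n7.live = "zp"  ["zp"]
10. n7.lab = false  [c.off == false]
11. n7.sig = true  [c.off == true]
12. n7.acc = false  [c.off == false]
13. n2.env = false  [A.ok > 23]
14. n1.env = true  [true]
15. n0.live = "qv"  ["qv"]
16. n0.lab = true  [B.env == true]
17. n0.sig = false  [B.env == false]
18. n0.acc = true  [true]

false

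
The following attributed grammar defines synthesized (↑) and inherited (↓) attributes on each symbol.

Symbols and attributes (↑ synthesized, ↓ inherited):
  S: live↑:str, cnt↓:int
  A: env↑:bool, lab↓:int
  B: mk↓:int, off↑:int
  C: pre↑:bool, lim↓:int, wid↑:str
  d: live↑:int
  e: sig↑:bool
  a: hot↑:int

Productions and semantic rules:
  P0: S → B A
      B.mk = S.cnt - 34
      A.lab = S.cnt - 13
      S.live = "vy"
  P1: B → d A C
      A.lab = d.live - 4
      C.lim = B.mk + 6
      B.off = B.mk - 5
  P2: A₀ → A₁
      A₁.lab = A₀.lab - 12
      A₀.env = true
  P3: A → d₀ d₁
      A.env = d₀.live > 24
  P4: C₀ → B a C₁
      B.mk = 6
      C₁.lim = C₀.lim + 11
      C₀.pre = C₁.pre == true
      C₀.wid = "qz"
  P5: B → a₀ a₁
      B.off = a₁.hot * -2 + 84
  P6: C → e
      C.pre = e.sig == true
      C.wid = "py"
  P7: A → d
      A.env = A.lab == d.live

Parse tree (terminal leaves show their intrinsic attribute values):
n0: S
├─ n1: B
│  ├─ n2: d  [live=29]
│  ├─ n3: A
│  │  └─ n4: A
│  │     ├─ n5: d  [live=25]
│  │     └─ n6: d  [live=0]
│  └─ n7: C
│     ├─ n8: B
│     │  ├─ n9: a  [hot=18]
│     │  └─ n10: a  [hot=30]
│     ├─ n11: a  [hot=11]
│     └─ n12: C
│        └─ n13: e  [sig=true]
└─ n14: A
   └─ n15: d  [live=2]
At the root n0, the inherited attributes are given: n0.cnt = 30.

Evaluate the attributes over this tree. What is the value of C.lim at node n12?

1. n0.cnt = 30  [given at root]
2. n1.mk = -4  [S.cnt - 34]
3. n2.live = 29  [terminal]
4. n3.lab = 25  [d.live - 4]
5. n4.lab = 13  [A₀.lab - 12]
6. n5.live = 25  [terminal]
7. n6.live = 0  [terminal]
8. n4.env = true  [d₀.live > 24]
9. n3.env = true  [true]
10. n7.lim = 2  [B.mk + 6]
11. n8.mk = 6  [6]
12. n9.hot = 18  [terminal]
13. n10.hot = 30  [terminal]
14. n8.off = 24  [a₁.hot * -2 + 84]
15. n11.hot = 11  [terminal]
16. n12.lim = 13  [C₀.lim + 11]
17. n13.sig = true  [terminal]
18. n12.pre = true  [e.sig == true]
19. n12.wid = "py"  ["py"]
20. n7.pre = true  [C₁.pre == true]
21. n7.wid = "qz"  ["qz"]
22. n1.off = -9  [B.mk - 5]
23. n14.lab = 17  [S.cnt - 13]
24. n15.live = 2  [terminal]
25. n14.env = false  [A.lab == d.live]
26. n0.live = "vy"  ["vy"]

13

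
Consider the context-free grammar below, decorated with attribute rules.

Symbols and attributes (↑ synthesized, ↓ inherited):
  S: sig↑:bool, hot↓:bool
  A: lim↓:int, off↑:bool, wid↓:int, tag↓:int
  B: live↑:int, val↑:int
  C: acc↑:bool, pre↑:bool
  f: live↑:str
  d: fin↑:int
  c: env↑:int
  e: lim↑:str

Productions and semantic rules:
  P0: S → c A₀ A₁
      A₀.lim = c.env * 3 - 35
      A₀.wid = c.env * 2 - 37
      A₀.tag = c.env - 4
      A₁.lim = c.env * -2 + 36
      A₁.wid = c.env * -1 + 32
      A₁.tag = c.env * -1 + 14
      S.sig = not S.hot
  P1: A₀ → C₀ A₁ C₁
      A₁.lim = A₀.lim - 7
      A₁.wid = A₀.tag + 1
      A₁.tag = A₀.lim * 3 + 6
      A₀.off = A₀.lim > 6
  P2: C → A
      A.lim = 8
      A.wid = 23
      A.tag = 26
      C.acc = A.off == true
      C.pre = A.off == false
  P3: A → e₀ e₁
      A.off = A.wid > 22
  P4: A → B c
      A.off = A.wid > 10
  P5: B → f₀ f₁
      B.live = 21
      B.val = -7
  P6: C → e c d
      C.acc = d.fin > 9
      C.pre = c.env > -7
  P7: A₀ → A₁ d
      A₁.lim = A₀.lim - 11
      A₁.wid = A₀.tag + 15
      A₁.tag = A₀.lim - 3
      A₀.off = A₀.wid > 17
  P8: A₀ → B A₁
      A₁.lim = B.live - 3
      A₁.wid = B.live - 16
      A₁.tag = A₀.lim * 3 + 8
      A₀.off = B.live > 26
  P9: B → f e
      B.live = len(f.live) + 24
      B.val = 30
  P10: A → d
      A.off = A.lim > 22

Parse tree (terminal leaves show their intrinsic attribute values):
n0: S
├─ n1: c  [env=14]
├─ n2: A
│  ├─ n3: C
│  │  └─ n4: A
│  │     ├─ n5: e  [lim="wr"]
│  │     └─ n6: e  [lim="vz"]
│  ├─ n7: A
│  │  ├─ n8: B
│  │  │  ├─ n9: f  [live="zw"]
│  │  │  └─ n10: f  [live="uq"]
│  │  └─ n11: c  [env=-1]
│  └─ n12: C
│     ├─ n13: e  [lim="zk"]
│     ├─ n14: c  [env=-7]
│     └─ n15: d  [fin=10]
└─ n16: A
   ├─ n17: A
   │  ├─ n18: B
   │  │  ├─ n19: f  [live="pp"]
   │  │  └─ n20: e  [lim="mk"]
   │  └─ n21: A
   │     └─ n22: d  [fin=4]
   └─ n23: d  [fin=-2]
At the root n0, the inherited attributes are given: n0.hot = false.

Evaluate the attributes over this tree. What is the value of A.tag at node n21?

-1

1. n0.hot = false  [given at root]
2. n1.env = 14  [terminal]
3. n2.lim = 7  [c.env * 3 - 35]
4. n2.wid = -9  [c.env * 2 - 37]
5. n2.tag = 10  [c.env - 4]
6. n4.lim = 8  [8]
7. n4.wid = 23  [23]
8. n4.tag = 26  [26]
9. n5.lim = "wr"  [terminal]
10. n6.lim = "vz"  [terminal]
11. n4.off = true  [A.wid > 22]
12. n3.acc = true  [A.off == true]
13. n3.pre = false  [A.off == false]
14. n7.lim = 0  [A₀.lim - 7]
15. n7.wid = 11  [A₀.tag + 1]
16. n7.tag = 27  [A₀.lim * 3 + 6]
17. n9.live = "zw"  [terminal]
18. n10.live = "uq"  [terminal]
19. n8.live = 21  [21]
20. n8.val = -7  [-7]
21. n11.env = -1  [terminal]
22. n7.off = true  [A.wid > 10]
23. n13.lim = "zk"  [terminal]
24. n14.env = -7  [terminal]
25. n15.fin = 10  [terminal]
26. n12.acc = true  [d.fin > 9]
27. n12.pre = false  [c.env > -7]
28. n2.off = true  [A₀.lim > 6]
29. n16.lim = 8  [c.env * -2 + 36]
30. n16.wid = 18  [c.env * -1 + 32]
31. n16.tag = 0  [c.env * -1 + 14]
32. n17.lim = -3  [A₀.lim - 11]
33. n17.wid = 15  [A₀.tag + 15]
34. n17.tag = 5  [A₀.lim - 3]
35. n19.live = "pp"  [terminal]
36. n20.lim = "mk"  [terminal]
37. n18.live = 26  [len(f.live) + 24]
38. n18.val = 30  [30]
39. n21.lim = 23  [B.live - 3]
40. n21.wid = 10  [B.live - 16]
41. n21.tag = -1  [A₀.lim * 3 + 8]
42. n22.fin = 4  [terminal]
43. n21.off = true  [A.lim > 22]
44. n17.off = false  [B.live > 26]
45. n23.fin = -2  [terminal]
46. n16.off = true  [A₀.wid > 17]
47. n0.sig = true  [not S.hot]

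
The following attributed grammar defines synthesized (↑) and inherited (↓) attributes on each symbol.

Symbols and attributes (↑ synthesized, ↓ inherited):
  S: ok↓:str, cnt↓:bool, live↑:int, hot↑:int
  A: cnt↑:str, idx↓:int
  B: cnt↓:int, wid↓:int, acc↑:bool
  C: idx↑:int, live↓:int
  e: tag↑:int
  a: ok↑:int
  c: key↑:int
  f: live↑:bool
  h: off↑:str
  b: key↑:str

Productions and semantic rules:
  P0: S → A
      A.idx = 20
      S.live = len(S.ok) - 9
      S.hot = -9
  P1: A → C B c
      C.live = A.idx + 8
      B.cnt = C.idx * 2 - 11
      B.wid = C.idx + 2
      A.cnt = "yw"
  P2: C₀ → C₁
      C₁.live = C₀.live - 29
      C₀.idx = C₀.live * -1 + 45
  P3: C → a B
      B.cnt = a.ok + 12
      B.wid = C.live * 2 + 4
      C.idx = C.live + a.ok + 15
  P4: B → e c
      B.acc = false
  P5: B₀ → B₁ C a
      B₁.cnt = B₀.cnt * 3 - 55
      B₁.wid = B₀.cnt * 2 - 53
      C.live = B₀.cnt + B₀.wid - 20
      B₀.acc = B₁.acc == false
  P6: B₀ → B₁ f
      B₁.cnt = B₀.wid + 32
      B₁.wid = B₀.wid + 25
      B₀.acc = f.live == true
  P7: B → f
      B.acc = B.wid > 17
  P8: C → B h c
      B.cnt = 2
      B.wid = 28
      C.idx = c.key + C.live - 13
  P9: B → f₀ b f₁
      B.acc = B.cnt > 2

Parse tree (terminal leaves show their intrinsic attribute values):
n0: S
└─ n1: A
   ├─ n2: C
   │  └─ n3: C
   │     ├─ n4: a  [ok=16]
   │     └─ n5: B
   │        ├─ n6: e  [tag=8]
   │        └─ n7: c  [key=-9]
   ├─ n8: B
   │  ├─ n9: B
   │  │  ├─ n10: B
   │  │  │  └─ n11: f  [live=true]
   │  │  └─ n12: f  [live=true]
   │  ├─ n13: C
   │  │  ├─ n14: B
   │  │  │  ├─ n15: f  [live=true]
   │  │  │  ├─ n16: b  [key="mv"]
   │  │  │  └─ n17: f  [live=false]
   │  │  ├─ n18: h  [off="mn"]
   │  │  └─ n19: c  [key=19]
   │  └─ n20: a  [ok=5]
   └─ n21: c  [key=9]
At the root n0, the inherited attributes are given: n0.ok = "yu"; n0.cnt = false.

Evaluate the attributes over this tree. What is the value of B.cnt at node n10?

25

1. n0.ok = "yu"  [given at root]
2. n0.cnt = false  [given at root]
3. n1.idx = 20  [20]
4. n2.live = 28  [A.idx + 8]
5. n3.live = -1  [C₀.live - 29]
6. n4.ok = 16  [terminal]
7. n5.cnt = 28  [a.ok + 12]
8. n5.wid = 2  [C.live * 2 + 4]
9. n6.tag = 8  [terminal]
10. n7.key = -9  [terminal]
11. n5.acc = false  [false]
12. n3.idx = 30  [C.live + a.ok + 15]
13. n2.idx = 17  [C₀.live * -1 + 45]
14. n8.cnt = 23  [C.idx * 2 - 11]
15. n8.wid = 19  [C.idx + 2]
16. n9.cnt = 14  [B₀.cnt * 3 - 55]
17. n9.wid = -7  [B₀.cnt * 2 - 53]
18. n10.cnt = 25  [B₀.wid + 32]
19. n10.wid = 18  [B₀.wid + 25]
20. n11.live = true  [terminal]
21. n10.acc = true  [B.wid > 17]
22. n12.live = true  [terminal]
23. n9.acc = true  [f.live == true]
24. n13.live = 22  [B₀.cnt + B₀.wid - 20]
25. n14.cnt = 2  [2]
26. n14.wid = 28  [28]
27. n15.live = true  [terminal]
28. n16.key = "mv"  [terminal]
29. n17.live = false  [terminal]
30. n14.acc = false  [B.cnt > 2]
31. n18.off = "mn"  [terminal]
32. n19.key = 19  [terminal]
33. n13.idx = 28  [c.key + C.live - 13]
34. n20.ok = 5  [terminal]
35. n8.acc = false  [B₁.acc == false]
36. n21.key = 9  [terminal]
37. n1.cnt = "yw"  ["yw"]
38. n0.live = -7  [len(S.ok) - 9]
39. n0.hot = -9  [-9]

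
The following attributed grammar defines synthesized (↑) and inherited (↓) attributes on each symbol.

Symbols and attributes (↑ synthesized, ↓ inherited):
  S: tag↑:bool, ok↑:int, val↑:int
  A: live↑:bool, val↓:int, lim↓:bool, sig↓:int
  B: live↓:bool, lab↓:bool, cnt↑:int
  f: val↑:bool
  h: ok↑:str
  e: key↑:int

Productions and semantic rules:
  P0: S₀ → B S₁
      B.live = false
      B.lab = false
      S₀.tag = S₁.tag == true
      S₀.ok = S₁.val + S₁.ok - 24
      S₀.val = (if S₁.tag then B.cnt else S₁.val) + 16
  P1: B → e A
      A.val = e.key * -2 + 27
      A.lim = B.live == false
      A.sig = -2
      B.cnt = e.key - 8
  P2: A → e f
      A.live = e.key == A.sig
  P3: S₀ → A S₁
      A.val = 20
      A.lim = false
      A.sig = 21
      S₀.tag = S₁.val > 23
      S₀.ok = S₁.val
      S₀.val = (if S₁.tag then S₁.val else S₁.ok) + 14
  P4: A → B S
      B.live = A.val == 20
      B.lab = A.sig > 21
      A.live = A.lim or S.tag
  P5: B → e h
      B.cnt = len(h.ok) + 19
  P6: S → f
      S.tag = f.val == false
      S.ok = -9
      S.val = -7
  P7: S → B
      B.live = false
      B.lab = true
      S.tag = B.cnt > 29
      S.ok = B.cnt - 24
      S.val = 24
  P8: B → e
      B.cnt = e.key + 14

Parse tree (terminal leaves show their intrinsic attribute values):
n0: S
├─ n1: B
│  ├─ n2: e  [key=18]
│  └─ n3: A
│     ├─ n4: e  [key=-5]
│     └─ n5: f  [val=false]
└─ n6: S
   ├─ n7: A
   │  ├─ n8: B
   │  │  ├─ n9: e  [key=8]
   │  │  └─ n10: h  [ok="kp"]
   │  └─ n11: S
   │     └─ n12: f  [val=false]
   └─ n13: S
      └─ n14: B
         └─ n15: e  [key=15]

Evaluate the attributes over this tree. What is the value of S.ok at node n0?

1. n1.live = false  [false]
2. n1.lab = false  [false]
3. n2.key = 18  [terminal]
4. n3.val = -9  [e.key * -2 + 27]
5. n3.lim = true  [B.live == false]
6. n3.sig = -2  [-2]
7. n4.key = -5  [terminal]
8. n5.val = false  [terminal]
9. n3.live = false  [e.key == A.sig]
10. n1.cnt = 10  [e.key - 8]
11. n7.val = 20  [20]
12. n7.lim = false  [false]
13. n7.sig = 21  [21]
14. n8.live = true  [A.val == 20]
15. n8.lab = false  [A.sig > 21]
16. n9.key = 8  [terminal]
17. n10.ok = "kp"  [terminal]
18. n8.cnt = 21  [len(h.ok) + 19]
19. n12.val = false  [terminal]
20. n11.tag = true  [f.val == false]
21. n11.ok = -9  [-9]
22. n11.val = -7  [-7]
23. n7.live = true  [A.lim or S.tag]
24. n14.live = false  [false]
25. n14.lab = true  [true]
26. n15.key = 15  [terminal]
27. n14.cnt = 29  [e.key + 14]
28. n13.tag = false  [B.cnt > 29]
29. n13.ok = 5  [B.cnt - 24]
30. n13.val = 24  [24]
31. n6.tag = true  [S₁.val > 23]
32. n6.ok = 24  [S₁.val]
33. n6.val = 19  [(if S₁.tag then S₁.val else S₁.ok) + 14]
34. n0.tag = true  [S₁.tag == true]
35. n0.ok = 19  [S₁.val + S₁.ok - 24]
36. n0.val = 26  [(if S₁.tag then B.cnt else S₁.val) + 16]

19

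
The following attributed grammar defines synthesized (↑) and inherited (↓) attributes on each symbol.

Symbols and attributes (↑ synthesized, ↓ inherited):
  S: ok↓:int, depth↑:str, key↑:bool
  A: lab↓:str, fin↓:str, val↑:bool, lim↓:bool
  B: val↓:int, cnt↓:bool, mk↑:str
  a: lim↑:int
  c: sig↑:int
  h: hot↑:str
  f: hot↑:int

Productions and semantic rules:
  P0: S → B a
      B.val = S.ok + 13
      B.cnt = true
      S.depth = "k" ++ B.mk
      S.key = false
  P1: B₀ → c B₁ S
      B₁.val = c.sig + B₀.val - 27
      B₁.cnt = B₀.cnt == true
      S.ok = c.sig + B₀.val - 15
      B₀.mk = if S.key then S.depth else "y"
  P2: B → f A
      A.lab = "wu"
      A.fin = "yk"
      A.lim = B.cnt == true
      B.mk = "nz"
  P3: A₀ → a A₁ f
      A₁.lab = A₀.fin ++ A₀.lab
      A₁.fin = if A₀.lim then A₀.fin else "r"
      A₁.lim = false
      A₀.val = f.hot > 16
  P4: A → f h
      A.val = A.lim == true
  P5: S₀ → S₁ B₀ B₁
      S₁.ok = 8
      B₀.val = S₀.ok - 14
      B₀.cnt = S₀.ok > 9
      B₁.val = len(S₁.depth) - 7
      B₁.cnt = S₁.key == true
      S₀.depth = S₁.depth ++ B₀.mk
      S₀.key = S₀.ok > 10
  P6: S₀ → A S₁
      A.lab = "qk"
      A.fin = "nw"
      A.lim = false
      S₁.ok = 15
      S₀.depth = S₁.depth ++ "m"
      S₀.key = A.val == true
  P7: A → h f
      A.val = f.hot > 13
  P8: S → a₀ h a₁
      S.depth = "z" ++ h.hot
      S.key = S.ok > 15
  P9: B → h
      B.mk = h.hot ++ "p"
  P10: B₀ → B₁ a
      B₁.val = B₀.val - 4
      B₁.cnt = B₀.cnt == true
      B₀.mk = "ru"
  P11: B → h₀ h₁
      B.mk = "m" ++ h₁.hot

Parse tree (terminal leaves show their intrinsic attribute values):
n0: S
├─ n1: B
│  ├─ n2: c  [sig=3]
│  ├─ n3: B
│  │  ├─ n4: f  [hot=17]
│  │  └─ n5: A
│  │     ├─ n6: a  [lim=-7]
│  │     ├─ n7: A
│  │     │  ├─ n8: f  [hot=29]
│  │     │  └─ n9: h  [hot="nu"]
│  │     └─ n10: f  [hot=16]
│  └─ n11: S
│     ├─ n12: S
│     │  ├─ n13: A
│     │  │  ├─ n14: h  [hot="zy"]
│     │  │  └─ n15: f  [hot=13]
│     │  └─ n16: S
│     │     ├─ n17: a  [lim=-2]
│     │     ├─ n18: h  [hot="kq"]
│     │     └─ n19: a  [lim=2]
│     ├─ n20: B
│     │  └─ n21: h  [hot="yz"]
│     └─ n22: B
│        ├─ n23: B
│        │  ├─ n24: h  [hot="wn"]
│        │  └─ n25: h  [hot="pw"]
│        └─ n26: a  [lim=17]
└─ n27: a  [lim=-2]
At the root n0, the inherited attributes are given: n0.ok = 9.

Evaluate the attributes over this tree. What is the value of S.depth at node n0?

1. n0.ok = 9  [given at root]
2. n1.val = 22  [S.ok + 13]
3. n1.cnt = true  [true]
4. n2.sig = 3  [terminal]
5. n3.val = -2  [c.sig + B₀.val - 27]
6. n3.cnt = true  [B₀.cnt == true]
7. n4.hot = 17  [terminal]
8. n5.lab = "wu"  ["wu"]
9. n5.fin = "yk"  ["yk"]
10. n5.lim = true  [B.cnt == true]
11. n6.lim = -7  [terminal]
12. n7.lab = "ykwu"  [A₀.fin ++ A₀.lab]
13. n7.fin = "yk"  [if A₀.lim then A₀.fin else "r"]
14. n7.lim = false  [false]
15. n8.hot = 29  [terminal]
16. n9.hot = "nu"  [terminal]
17. n7.val = false  [A.lim == true]
18. n10.hot = 16  [terminal]
19. n5.val = false  [f.hot > 16]
20. n3.mk = "nz"  ["nz"]
21. n11.ok = 10  [c.sig + B₀.val - 15]
22. n12.ok = 8  [8]
23. n13.lab = "qk"  ["qk"]
24. n13.fin = "nw"  ["nw"]
25. n13.lim = false  [false]
26. n14.hot = "zy"  [terminal]
27. n15.hot = 13  [terminal]
28. n13.val = false  [f.hot > 13]
29. n16.ok = 15  [15]
30. n17.lim = -2  [terminal]
31. n18.hot = "kq"  [terminal]
32. n19.lim = 2  [terminal]
33. n16.depth = "zkq"  ["z" ++ h.hot]
34. n16.key = false  [S.ok > 15]
35. n12.depth = "zkqm"  [S₁.depth ++ "m"]
36. n12.key = false  [A.val == true]
37. n20.val = -4  [S₀.ok - 14]
38. n20.cnt = true  [S₀.ok > 9]
39. n21.hot = "yz"  [terminal]
40. n20.mk = "yzp"  [h.hot ++ "p"]
41. n22.val = -3  [len(S₁.depth) - 7]
42. n22.cnt = false  [S₁.key == true]
43. n23.val = -7  [B₀.val - 4]
44. n23.cnt = false  [B₀.cnt == true]
45. n24.hot = "wn"  [terminal]
46. n25.hot = "pw"  [terminal]
47. n23.mk = "mpw"  ["m" ++ h₁.hot]
48. n26.lim = 17  [terminal]
49. n22.mk = "ru"  ["ru"]
50. n11.depth = "zkqmyzp"  [S₁.depth ++ B₀.mk]
51. n11.key = false  [S₀.ok > 10]
52. n1.mk = "y"  [if S.key then S.depth else "y"]
53. n27.lim = -2  [terminal]
54. n0.depth = "ky"  ["k" ++ B.mk]
55. n0.key = false  [false]

"ky"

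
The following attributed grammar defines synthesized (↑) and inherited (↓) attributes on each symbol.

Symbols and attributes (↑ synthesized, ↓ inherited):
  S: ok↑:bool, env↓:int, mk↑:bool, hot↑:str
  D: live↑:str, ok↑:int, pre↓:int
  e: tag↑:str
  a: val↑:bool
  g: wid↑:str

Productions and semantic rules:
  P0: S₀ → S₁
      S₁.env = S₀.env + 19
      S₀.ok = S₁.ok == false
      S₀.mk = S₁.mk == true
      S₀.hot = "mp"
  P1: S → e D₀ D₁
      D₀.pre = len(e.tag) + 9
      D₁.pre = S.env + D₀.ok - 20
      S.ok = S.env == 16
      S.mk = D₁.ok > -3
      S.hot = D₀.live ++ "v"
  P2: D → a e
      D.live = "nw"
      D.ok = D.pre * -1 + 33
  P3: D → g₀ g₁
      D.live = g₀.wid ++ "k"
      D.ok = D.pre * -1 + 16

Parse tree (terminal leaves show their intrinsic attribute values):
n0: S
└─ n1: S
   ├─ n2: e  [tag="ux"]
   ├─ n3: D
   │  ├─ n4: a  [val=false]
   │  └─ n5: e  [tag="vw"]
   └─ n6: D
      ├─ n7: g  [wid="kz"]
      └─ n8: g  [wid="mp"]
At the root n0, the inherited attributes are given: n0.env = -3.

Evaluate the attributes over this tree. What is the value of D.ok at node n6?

1. n0.env = -3  [given at root]
2. n1.env = 16  [S₀.env + 19]
3. n2.tag = "ux"  [terminal]
4. n3.pre = 11  [len(e.tag) + 9]
5. n4.val = false  [terminal]
6. n5.tag = "vw"  [terminal]
7. n3.live = "nw"  ["nw"]
8. n3.ok = 22  [D.pre * -1 + 33]
9. n6.pre = 18  [S.env + D₀.ok - 20]
10. n7.wid = "kz"  [terminal]
11. n8.wid = "mp"  [terminal]
12. n6.live = "kzk"  [g₀.wid ++ "k"]
13. n6.ok = -2  [D.pre * -1 + 16]
14. n1.ok = true  [S.env == 16]
15. n1.mk = true  [D₁.ok > -3]
16. n1.hot = "nwv"  [D₀.live ++ "v"]
17. n0.ok = false  [S₁.ok == false]
18. n0.mk = true  [S₁.mk == true]
19. n0.hot = "mp"  ["mp"]

-2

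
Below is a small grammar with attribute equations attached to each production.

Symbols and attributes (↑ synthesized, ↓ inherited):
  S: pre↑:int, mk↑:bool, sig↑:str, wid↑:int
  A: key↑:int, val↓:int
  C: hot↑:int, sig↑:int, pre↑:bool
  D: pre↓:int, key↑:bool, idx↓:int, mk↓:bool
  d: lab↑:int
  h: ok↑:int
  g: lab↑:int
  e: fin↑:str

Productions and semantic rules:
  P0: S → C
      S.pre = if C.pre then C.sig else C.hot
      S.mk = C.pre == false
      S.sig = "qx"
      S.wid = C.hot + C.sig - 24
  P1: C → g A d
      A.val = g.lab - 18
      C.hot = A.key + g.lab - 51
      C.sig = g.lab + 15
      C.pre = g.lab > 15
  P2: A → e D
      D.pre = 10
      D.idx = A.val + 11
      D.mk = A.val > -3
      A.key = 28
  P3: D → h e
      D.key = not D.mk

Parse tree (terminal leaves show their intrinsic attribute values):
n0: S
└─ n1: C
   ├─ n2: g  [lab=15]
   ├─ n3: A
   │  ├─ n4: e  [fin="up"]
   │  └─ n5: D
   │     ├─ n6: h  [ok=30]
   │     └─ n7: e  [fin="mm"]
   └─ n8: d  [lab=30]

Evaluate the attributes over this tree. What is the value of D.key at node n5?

1. n2.lab = 15  [terminal]
2. n3.val = -3  [g.lab - 18]
3. n4.fin = "up"  [terminal]
4. n5.pre = 10  [10]
5. n5.idx = 8  [A.val + 11]
6. n5.mk = false  [A.val > -3]
7. n6.ok = 30  [terminal]
8. n7.fin = "mm"  [terminal]
9. n5.key = true  [not D.mk]
10. n3.key = 28  [28]
11. n8.lab = 30  [terminal]
12. n1.hot = -8  [A.key + g.lab - 51]
13. n1.sig = 30  [g.lab + 15]
14. n1.pre = false  [g.lab > 15]
15. n0.pre = -8  [if C.pre then C.sig else C.hot]
16. n0.mk = true  [C.pre == false]
17. n0.sig = "qx"  ["qx"]
18. n0.wid = -2  [C.hot + C.sig - 24]

true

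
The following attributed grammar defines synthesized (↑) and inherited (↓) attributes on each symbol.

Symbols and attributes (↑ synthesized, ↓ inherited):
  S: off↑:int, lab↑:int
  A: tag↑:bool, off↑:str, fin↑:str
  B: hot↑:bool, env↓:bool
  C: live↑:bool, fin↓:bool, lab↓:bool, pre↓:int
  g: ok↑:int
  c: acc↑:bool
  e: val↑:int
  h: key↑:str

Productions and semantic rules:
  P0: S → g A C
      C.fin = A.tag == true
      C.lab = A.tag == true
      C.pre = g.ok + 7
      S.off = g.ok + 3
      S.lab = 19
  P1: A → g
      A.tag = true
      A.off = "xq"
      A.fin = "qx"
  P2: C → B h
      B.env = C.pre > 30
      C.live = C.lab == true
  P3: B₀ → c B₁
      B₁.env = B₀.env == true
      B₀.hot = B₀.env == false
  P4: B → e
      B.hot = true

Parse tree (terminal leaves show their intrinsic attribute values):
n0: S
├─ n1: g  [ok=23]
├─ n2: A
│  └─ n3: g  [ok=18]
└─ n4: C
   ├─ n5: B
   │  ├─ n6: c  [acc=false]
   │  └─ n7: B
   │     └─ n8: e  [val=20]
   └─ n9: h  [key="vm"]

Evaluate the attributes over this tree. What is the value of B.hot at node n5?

true

1. n1.ok = 23  [terminal]
2. n3.ok = 18  [terminal]
3. n2.tag = true  [true]
4. n2.off = "xq"  ["xq"]
5. n2.fin = "qx"  ["qx"]
6. n4.fin = true  [A.tag == true]
7. n4.lab = true  [A.tag == true]
8. n4.pre = 30  [g.ok + 7]
9. n5.env = false  [C.pre > 30]
10. n6.acc = false  [terminal]
11. n7.env = false  [B₀.env == true]
12. n8.val = 20  [terminal]
13. n7.hot = true  [true]
14. n5.hot = true  [B₀.env == false]
15. n9.key = "vm"  [terminal]
16. n4.live = true  [C.lab == true]
17. n0.off = 26  [g.ok + 3]
18. n0.lab = 19  [19]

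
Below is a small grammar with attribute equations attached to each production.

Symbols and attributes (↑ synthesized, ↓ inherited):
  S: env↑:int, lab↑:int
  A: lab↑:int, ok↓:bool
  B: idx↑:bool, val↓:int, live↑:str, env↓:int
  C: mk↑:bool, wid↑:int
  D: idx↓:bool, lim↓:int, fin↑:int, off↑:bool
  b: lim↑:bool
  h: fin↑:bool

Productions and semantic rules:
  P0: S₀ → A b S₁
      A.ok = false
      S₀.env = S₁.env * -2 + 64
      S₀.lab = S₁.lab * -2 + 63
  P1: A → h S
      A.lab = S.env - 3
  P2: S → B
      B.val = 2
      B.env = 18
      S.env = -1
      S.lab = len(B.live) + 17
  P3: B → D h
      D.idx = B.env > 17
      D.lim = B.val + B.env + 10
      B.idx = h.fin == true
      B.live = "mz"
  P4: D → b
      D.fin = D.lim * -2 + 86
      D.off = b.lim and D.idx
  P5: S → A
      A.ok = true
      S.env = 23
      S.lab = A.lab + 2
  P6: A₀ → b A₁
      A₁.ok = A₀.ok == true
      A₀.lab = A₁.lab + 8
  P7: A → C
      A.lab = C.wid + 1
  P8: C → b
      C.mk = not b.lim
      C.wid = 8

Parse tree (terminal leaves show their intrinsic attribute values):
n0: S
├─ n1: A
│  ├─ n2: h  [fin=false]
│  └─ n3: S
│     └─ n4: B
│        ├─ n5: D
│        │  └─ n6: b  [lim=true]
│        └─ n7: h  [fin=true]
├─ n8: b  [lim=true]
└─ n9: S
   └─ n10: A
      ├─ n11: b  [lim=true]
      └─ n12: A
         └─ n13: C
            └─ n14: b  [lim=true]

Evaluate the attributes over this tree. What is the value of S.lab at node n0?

1. n1.ok = false  [false]
2. n2.fin = false  [terminal]
3. n4.val = 2  [2]
4. n4.env = 18  [18]
5. n5.idx = true  [B.env > 17]
6. n5.lim = 30  [B.val + B.env + 10]
7. n6.lim = true  [terminal]
8. n5.fin = 26  [D.lim * -2 + 86]
9. n5.off = true  [b.lim and D.idx]
10. n7.fin = true  [terminal]
11. n4.idx = true  [h.fin == true]
12. n4.live = "mz"  ["mz"]
13. n3.env = -1  [-1]
14. n3.lab = 19  [len(B.live) + 17]
15. n1.lab = -4  [S.env - 3]
16. n8.lim = true  [terminal]
17. n10.ok = true  [true]
18. n11.lim = true  [terminal]
19. n12.ok = true  [A₀.ok == true]
20. n14.lim = true  [terminal]
21. n13.mk = false  [not b.lim]
22. n13.wid = 8  [8]
23. n12.lab = 9  [C.wid + 1]
24. n10.lab = 17  [A₁.lab + 8]
25. n9.env = 23  [23]
26. n9.lab = 19  [A.lab + 2]
27. n0.env = 18  [S₁.env * -2 + 64]
28. n0.lab = 25  [S₁.lab * -2 + 63]

25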